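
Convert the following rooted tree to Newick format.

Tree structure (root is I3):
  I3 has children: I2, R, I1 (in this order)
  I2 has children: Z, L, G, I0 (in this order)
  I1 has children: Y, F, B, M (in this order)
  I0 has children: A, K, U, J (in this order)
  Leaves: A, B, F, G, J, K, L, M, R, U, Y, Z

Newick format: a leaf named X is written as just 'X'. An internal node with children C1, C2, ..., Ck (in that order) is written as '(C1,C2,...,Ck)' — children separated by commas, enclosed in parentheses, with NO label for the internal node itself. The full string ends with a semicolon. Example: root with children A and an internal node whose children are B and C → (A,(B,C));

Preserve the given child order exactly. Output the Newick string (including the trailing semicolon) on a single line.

internal I3 with children ['I2', 'R', 'I1']
  internal I2 with children ['Z', 'L', 'G', 'I0']
    leaf 'Z' → 'Z'
    leaf 'L' → 'L'
    leaf 'G' → 'G'
    internal I0 with children ['A', 'K', 'U', 'J']
      leaf 'A' → 'A'
      leaf 'K' → 'K'
      leaf 'U' → 'U'
      leaf 'J' → 'J'
    → '(A,K,U,J)'
  → '(Z,L,G,(A,K,U,J))'
  leaf 'R' → 'R'
  internal I1 with children ['Y', 'F', 'B', 'M']
    leaf 'Y' → 'Y'
    leaf 'F' → 'F'
    leaf 'B' → 'B'
    leaf 'M' → 'M'
  → '(Y,F,B,M)'
→ '((Z,L,G,(A,K,U,J)),R,(Y,F,B,M))'
Final: ((Z,L,G,(A,K,U,J)),R,(Y,F,B,M));

Answer: ((Z,L,G,(A,K,U,J)),R,(Y,F,B,M));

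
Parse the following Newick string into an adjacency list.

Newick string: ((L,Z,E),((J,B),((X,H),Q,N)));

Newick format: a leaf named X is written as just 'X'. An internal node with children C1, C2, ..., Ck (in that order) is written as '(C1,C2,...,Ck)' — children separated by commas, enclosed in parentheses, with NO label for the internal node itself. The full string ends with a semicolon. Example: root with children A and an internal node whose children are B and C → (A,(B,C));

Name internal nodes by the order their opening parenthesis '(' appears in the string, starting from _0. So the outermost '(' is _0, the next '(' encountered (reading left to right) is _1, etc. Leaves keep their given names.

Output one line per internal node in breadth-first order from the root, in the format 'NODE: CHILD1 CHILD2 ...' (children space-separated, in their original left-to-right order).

Answer: _0: _1 _2
_1: L Z E
_2: _3 _4
_3: J B
_4: _5 Q N
_5: X H

Derivation:
Input: ((L,Z,E),((J,B),((X,H),Q,N)));
Scanning left-to-right, naming '(' by encounter order:
  pos 0: '(' -> open internal node _0 (depth 1)
  pos 1: '(' -> open internal node _1 (depth 2)
  pos 7: ')' -> close internal node _1 (now at depth 1)
  pos 9: '(' -> open internal node _2 (depth 2)
  pos 10: '(' -> open internal node _3 (depth 3)
  pos 14: ')' -> close internal node _3 (now at depth 2)
  pos 16: '(' -> open internal node _4 (depth 3)
  pos 17: '(' -> open internal node _5 (depth 4)
  pos 21: ')' -> close internal node _5 (now at depth 3)
  pos 26: ')' -> close internal node _4 (now at depth 2)
  pos 27: ')' -> close internal node _2 (now at depth 1)
  pos 28: ')' -> close internal node _0 (now at depth 0)
Total internal nodes: 6
BFS adjacency from root:
  _0: _1 _2
  _1: L Z E
  _2: _3 _4
  _3: J B
  _4: _5 Q N
  _5: X H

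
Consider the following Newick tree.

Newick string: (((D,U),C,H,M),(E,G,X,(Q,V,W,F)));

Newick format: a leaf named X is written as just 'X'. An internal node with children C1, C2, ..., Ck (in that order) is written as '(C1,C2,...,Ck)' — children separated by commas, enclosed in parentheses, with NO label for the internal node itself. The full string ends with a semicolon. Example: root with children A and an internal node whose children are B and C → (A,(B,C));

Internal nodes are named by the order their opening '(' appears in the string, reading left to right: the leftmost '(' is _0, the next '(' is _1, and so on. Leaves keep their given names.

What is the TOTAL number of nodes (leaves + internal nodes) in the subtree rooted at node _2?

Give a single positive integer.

Answer: 3

Derivation:
Newick: (((D,U),C,H,M),(E,G,X,(Q,V,W,F)));
Locate _2: it is the '(' at position 2 (the 3rd '(' reading left to right).
Query: subtree rooted at _2
_2: subtree_size = 1 + 2
  D: subtree_size = 1 + 0
  U: subtree_size = 1 + 0
Total subtree size of _2: 3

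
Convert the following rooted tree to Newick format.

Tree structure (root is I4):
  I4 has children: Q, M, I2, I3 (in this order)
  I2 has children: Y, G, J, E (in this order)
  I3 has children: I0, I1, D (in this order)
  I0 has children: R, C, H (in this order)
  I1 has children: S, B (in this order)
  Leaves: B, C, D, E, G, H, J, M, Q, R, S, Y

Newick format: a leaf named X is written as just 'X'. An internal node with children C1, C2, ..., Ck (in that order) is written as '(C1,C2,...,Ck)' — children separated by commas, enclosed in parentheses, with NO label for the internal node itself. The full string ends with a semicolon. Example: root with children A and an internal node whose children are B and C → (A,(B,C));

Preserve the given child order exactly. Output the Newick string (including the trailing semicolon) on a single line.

Answer: (Q,M,(Y,G,J,E),((R,C,H),(S,B),D));

Derivation:
internal I4 with children ['Q', 'M', 'I2', 'I3']
  leaf 'Q' → 'Q'
  leaf 'M' → 'M'
  internal I2 with children ['Y', 'G', 'J', 'E']
    leaf 'Y' → 'Y'
    leaf 'G' → 'G'
    leaf 'J' → 'J'
    leaf 'E' → 'E'
  → '(Y,G,J,E)'
  internal I3 with children ['I0', 'I1', 'D']
    internal I0 with children ['R', 'C', 'H']
      leaf 'R' → 'R'
      leaf 'C' → 'C'
      leaf 'H' → 'H'
    → '(R,C,H)'
    internal I1 with children ['S', 'B']
      leaf 'S' → 'S'
      leaf 'B' → 'B'
    → '(S,B)'
    leaf 'D' → 'D'
  → '((R,C,H),(S,B),D)'
→ '(Q,M,(Y,G,J,E),((R,C,H),(S,B),D))'
Final: (Q,M,(Y,G,J,E),((R,C,H),(S,B),D));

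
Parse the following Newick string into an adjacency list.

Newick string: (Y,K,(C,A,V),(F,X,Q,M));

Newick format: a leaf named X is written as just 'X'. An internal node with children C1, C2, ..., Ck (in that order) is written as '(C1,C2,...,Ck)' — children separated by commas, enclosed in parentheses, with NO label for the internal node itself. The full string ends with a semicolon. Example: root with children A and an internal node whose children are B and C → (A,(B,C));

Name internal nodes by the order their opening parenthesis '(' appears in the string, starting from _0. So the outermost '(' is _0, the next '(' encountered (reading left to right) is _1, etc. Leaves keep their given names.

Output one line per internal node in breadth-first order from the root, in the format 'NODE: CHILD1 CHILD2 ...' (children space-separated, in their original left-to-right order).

Answer: _0: Y K _1 _2
_1: C A V
_2: F X Q M

Derivation:
Input: (Y,K,(C,A,V),(F,X,Q,M));
Scanning left-to-right, naming '(' by encounter order:
  pos 0: '(' -> open internal node _0 (depth 1)
  pos 5: '(' -> open internal node _1 (depth 2)
  pos 11: ')' -> close internal node _1 (now at depth 1)
  pos 13: '(' -> open internal node _2 (depth 2)
  pos 21: ')' -> close internal node _2 (now at depth 1)
  pos 22: ')' -> close internal node _0 (now at depth 0)
Total internal nodes: 3
BFS adjacency from root:
  _0: Y K _1 _2
  _1: C A V
  _2: F X Q M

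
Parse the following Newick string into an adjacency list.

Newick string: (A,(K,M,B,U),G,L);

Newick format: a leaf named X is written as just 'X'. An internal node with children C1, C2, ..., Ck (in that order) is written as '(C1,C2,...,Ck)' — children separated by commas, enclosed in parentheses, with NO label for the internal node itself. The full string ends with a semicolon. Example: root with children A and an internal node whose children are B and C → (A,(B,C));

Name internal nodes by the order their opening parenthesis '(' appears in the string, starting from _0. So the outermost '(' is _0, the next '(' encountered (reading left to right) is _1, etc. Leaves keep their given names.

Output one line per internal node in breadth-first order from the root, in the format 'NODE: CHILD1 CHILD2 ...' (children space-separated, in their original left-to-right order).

Answer: _0: A _1 G L
_1: K M B U

Derivation:
Input: (A,(K,M,B,U),G,L);
Scanning left-to-right, naming '(' by encounter order:
  pos 0: '(' -> open internal node _0 (depth 1)
  pos 3: '(' -> open internal node _1 (depth 2)
  pos 11: ')' -> close internal node _1 (now at depth 1)
  pos 16: ')' -> close internal node _0 (now at depth 0)
Total internal nodes: 2
BFS adjacency from root:
  _0: A _1 G L
  _1: K M B U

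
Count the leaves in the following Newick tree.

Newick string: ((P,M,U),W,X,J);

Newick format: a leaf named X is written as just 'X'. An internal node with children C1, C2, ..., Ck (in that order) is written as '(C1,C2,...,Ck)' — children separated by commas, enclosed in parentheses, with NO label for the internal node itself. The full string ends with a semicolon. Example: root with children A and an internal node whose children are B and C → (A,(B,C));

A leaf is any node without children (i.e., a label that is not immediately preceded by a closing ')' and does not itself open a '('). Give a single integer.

Newick: ((P,M,U),W,X,J);
Scan left-to-right; a leaf is any maximal label run not followed by '(':
  pos 2: leaf 'P' → count = 1
  pos 4: leaf 'M' → count = 2
  pos 6: leaf 'U' → count = 3
  pos 9: leaf 'W' → count = 4
  pos 11: leaf 'X' → count = 5
  pos 13: leaf 'J' → count = 6
Total leaves: 6

Answer: 6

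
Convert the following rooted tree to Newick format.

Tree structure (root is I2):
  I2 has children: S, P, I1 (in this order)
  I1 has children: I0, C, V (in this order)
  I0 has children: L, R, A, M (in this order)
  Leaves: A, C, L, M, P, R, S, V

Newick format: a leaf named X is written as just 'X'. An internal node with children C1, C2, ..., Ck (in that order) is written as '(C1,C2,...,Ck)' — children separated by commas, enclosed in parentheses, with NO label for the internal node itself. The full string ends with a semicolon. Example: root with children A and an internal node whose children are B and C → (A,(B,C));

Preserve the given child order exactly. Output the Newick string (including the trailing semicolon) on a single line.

Answer: (S,P,((L,R,A,M),C,V));

Derivation:
internal I2 with children ['S', 'P', 'I1']
  leaf 'S' → 'S'
  leaf 'P' → 'P'
  internal I1 with children ['I0', 'C', 'V']
    internal I0 with children ['L', 'R', 'A', 'M']
      leaf 'L' → 'L'
      leaf 'R' → 'R'
      leaf 'A' → 'A'
      leaf 'M' → 'M'
    → '(L,R,A,M)'
    leaf 'C' → 'C'
    leaf 'V' → 'V'
  → '((L,R,A,M),C,V)'
→ '(S,P,((L,R,A,M),C,V))'
Final: (S,P,((L,R,A,M),C,V));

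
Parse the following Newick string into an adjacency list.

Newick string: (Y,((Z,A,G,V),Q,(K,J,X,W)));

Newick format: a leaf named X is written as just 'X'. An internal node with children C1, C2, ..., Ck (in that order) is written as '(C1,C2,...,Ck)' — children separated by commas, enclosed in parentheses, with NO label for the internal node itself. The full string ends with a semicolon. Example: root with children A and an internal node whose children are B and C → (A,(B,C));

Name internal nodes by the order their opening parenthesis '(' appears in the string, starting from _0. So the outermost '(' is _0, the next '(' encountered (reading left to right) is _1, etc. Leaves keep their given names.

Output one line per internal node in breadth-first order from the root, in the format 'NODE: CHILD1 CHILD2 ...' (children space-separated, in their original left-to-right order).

Input: (Y,((Z,A,G,V),Q,(K,J,X,W)));
Scanning left-to-right, naming '(' by encounter order:
  pos 0: '(' -> open internal node _0 (depth 1)
  pos 3: '(' -> open internal node _1 (depth 2)
  pos 4: '(' -> open internal node _2 (depth 3)
  pos 12: ')' -> close internal node _2 (now at depth 2)
  pos 16: '(' -> open internal node _3 (depth 3)
  pos 24: ')' -> close internal node _3 (now at depth 2)
  pos 25: ')' -> close internal node _1 (now at depth 1)
  pos 26: ')' -> close internal node _0 (now at depth 0)
Total internal nodes: 4
BFS adjacency from root:
  _0: Y _1
  _1: _2 Q _3
  _2: Z A G V
  _3: K J X W

Answer: _0: Y _1
_1: _2 Q _3
_2: Z A G V
_3: K J X W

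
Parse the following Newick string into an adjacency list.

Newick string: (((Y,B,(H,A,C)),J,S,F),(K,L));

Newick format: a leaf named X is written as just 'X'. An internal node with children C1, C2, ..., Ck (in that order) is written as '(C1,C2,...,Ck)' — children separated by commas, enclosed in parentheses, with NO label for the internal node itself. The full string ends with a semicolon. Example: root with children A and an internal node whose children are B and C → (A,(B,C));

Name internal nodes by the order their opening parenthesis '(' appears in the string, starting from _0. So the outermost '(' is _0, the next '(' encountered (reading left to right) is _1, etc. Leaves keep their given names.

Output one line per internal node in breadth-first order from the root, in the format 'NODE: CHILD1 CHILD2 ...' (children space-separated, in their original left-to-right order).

Input: (((Y,B,(H,A,C)),J,S,F),(K,L));
Scanning left-to-right, naming '(' by encounter order:
  pos 0: '(' -> open internal node _0 (depth 1)
  pos 1: '(' -> open internal node _1 (depth 2)
  pos 2: '(' -> open internal node _2 (depth 3)
  pos 7: '(' -> open internal node _3 (depth 4)
  pos 13: ')' -> close internal node _3 (now at depth 3)
  pos 14: ')' -> close internal node _2 (now at depth 2)
  pos 21: ')' -> close internal node _1 (now at depth 1)
  pos 23: '(' -> open internal node _4 (depth 2)
  pos 27: ')' -> close internal node _4 (now at depth 1)
  pos 28: ')' -> close internal node _0 (now at depth 0)
Total internal nodes: 5
BFS adjacency from root:
  _0: _1 _4
  _1: _2 J S F
  _4: K L
  _2: Y B _3
  _3: H A C

Answer: _0: _1 _4
_1: _2 J S F
_4: K L
_2: Y B _3
_3: H A C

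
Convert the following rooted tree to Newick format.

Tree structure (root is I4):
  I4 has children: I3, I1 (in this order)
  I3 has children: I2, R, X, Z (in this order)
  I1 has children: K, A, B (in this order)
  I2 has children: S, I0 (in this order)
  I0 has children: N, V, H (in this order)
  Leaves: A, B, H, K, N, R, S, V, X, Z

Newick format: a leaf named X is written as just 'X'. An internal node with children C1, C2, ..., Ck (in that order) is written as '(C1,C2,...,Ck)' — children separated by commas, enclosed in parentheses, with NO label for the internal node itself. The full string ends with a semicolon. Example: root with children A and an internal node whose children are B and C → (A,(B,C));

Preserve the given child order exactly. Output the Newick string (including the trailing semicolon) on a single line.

Answer: (((S,(N,V,H)),R,X,Z),(K,A,B));

Derivation:
internal I4 with children ['I3', 'I1']
  internal I3 with children ['I2', 'R', 'X', 'Z']
    internal I2 with children ['S', 'I0']
      leaf 'S' → 'S'
      internal I0 with children ['N', 'V', 'H']
        leaf 'N' → 'N'
        leaf 'V' → 'V'
        leaf 'H' → 'H'
      → '(N,V,H)'
    → '(S,(N,V,H))'
    leaf 'R' → 'R'
    leaf 'X' → 'X'
    leaf 'Z' → 'Z'
  → '((S,(N,V,H)),R,X,Z)'
  internal I1 with children ['K', 'A', 'B']
    leaf 'K' → 'K'
    leaf 'A' → 'A'
    leaf 'B' → 'B'
  → '(K,A,B)'
→ '(((S,(N,V,H)),R,X,Z),(K,A,B))'
Final: (((S,(N,V,H)),R,X,Z),(K,A,B));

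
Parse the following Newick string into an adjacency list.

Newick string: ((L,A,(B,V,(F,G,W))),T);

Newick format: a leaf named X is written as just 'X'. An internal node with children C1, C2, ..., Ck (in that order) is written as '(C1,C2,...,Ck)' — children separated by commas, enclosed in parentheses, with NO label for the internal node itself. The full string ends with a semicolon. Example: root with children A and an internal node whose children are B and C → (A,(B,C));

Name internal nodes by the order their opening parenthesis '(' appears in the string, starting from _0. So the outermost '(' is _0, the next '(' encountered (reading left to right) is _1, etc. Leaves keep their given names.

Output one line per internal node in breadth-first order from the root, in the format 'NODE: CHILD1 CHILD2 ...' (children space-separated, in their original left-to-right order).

Input: ((L,A,(B,V,(F,G,W))),T);
Scanning left-to-right, naming '(' by encounter order:
  pos 0: '(' -> open internal node _0 (depth 1)
  pos 1: '(' -> open internal node _1 (depth 2)
  pos 6: '(' -> open internal node _2 (depth 3)
  pos 11: '(' -> open internal node _3 (depth 4)
  pos 17: ')' -> close internal node _3 (now at depth 3)
  pos 18: ')' -> close internal node _2 (now at depth 2)
  pos 19: ')' -> close internal node _1 (now at depth 1)
  pos 22: ')' -> close internal node _0 (now at depth 0)
Total internal nodes: 4
BFS adjacency from root:
  _0: _1 T
  _1: L A _2
  _2: B V _3
  _3: F G W

Answer: _0: _1 T
_1: L A _2
_2: B V _3
_3: F G W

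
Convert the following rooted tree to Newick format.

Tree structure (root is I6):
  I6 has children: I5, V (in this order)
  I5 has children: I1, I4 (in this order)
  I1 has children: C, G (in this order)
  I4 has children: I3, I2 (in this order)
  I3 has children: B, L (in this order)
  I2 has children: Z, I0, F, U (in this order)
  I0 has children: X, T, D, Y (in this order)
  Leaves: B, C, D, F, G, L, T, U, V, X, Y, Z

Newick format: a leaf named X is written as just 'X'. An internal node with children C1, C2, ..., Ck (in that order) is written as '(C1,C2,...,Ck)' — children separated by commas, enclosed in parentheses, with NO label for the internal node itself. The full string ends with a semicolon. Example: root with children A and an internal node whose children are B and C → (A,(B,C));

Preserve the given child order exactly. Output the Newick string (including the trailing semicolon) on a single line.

internal I6 with children ['I5', 'V']
  internal I5 with children ['I1', 'I4']
    internal I1 with children ['C', 'G']
      leaf 'C' → 'C'
      leaf 'G' → 'G'
    → '(C,G)'
    internal I4 with children ['I3', 'I2']
      internal I3 with children ['B', 'L']
        leaf 'B' → 'B'
        leaf 'L' → 'L'
      → '(B,L)'
      internal I2 with children ['Z', 'I0', 'F', 'U']
        leaf 'Z' → 'Z'
        internal I0 with children ['X', 'T', 'D', 'Y']
          leaf 'X' → 'X'
          leaf 'T' → 'T'
          leaf 'D' → 'D'
          leaf 'Y' → 'Y'
        → '(X,T,D,Y)'
        leaf 'F' → 'F'
        leaf 'U' → 'U'
      → '(Z,(X,T,D,Y),F,U)'
    → '((B,L),(Z,(X,T,D,Y),F,U))'
  → '((C,G),((B,L),(Z,(X,T,D,Y),F,U)))'
  leaf 'V' → 'V'
→ '(((C,G),((B,L),(Z,(X,T,D,Y),F,U))),V)'
Final: (((C,G),((B,L),(Z,(X,T,D,Y),F,U))),V);

Answer: (((C,G),((B,L),(Z,(X,T,D,Y),F,U))),V);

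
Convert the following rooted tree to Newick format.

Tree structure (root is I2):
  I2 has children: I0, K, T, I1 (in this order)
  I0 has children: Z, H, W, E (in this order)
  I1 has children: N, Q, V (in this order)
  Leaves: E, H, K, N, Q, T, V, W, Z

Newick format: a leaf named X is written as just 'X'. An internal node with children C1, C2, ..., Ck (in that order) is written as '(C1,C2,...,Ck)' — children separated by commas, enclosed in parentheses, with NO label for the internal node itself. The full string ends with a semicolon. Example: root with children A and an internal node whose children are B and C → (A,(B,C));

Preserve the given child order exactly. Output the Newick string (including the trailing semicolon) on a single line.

Answer: ((Z,H,W,E),K,T,(N,Q,V));

Derivation:
internal I2 with children ['I0', 'K', 'T', 'I1']
  internal I0 with children ['Z', 'H', 'W', 'E']
    leaf 'Z' → 'Z'
    leaf 'H' → 'H'
    leaf 'W' → 'W'
    leaf 'E' → 'E'
  → '(Z,H,W,E)'
  leaf 'K' → 'K'
  leaf 'T' → 'T'
  internal I1 with children ['N', 'Q', 'V']
    leaf 'N' → 'N'
    leaf 'Q' → 'Q'
    leaf 'V' → 'V'
  → '(N,Q,V)'
→ '((Z,H,W,E),K,T,(N,Q,V))'
Final: ((Z,H,W,E),K,T,(N,Q,V));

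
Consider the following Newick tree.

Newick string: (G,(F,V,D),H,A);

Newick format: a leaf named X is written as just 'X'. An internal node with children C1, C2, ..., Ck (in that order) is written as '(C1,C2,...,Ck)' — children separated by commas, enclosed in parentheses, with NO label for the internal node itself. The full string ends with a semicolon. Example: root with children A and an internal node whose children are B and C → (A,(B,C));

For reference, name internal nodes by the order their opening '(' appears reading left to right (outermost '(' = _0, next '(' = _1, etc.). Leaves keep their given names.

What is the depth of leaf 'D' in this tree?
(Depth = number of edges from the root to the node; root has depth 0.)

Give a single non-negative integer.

Answer: 2

Derivation:
Newick: (G,(F,V,D),H,A);
Naming internals by '(' encounter order: outermost '(' = _0, next = _1, ...
Query node: D
Path from root: _0 -> _1 -> D
Depth of D: 2 (number of edges from root)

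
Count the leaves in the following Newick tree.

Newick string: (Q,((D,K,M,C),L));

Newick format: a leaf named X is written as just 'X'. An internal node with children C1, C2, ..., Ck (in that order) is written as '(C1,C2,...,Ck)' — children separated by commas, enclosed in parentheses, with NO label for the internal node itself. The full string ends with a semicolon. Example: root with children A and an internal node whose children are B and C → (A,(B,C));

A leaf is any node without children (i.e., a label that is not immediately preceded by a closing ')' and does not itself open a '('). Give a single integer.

Newick: (Q,((D,K,M,C),L));
Scan left-to-right; a leaf is any maximal label run not followed by '(':
  pos 1: leaf 'Q' → count = 1
  pos 5: leaf 'D' → count = 2
  pos 7: leaf 'K' → count = 3
  pos 9: leaf 'M' → count = 4
  pos 11: leaf 'C' → count = 5
  pos 14: leaf 'L' → count = 6
Total leaves: 6

Answer: 6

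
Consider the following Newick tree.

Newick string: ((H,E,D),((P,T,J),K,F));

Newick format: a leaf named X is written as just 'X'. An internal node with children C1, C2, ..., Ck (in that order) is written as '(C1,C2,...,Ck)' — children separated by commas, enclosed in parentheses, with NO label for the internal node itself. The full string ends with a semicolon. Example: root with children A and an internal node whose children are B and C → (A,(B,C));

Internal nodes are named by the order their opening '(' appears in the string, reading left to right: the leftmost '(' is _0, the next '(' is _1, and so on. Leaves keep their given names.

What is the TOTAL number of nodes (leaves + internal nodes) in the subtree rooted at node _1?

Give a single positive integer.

Newick: ((H,E,D),((P,T,J),K,F));
Locate _1: it is the '(' at position 1 (the 2nd '(' reading left to right).
Query: subtree rooted at _1
_1: subtree_size = 1 + 3
  H: subtree_size = 1 + 0
  E: subtree_size = 1 + 0
  D: subtree_size = 1 + 0
Total subtree size of _1: 4

Answer: 4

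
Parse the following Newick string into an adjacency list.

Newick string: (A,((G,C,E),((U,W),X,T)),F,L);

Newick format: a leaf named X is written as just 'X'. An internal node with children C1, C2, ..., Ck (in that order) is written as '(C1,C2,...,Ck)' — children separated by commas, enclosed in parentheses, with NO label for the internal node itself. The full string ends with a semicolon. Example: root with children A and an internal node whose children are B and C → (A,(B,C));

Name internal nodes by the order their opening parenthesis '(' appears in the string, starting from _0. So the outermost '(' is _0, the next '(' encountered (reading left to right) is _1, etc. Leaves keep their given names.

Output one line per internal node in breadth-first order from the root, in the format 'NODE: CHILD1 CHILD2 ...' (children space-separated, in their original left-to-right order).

Answer: _0: A _1 F L
_1: _2 _3
_2: G C E
_3: _4 X T
_4: U W

Derivation:
Input: (A,((G,C,E),((U,W),X,T)),F,L);
Scanning left-to-right, naming '(' by encounter order:
  pos 0: '(' -> open internal node _0 (depth 1)
  pos 3: '(' -> open internal node _1 (depth 2)
  pos 4: '(' -> open internal node _2 (depth 3)
  pos 10: ')' -> close internal node _2 (now at depth 2)
  pos 12: '(' -> open internal node _3 (depth 3)
  pos 13: '(' -> open internal node _4 (depth 4)
  pos 17: ')' -> close internal node _4 (now at depth 3)
  pos 22: ')' -> close internal node _3 (now at depth 2)
  pos 23: ')' -> close internal node _1 (now at depth 1)
  pos 28: ')' -> close internal node _0 (now at depth 0)
Total internal nodes: 5
BFS adjacency from root:
  _0: A _1 F L
  _1: _2 _3
  _2: G C E
  _3: _4 X T
  _4: U W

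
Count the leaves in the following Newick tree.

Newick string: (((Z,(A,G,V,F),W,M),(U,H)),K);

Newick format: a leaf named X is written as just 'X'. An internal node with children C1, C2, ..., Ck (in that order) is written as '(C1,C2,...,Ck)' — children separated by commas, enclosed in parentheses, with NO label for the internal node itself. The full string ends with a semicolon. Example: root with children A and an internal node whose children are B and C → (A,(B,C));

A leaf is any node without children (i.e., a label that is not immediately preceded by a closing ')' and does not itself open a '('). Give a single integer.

Newick: (((Z,(A,G,V,F),W,M),(U,H)),K);
Scan left-to-right; a leaf is any maximal label run not followed by '(':
  pos 3: leaf 'Z' → count = 1
  pos 6: leaf 'A' → count = 2
  pos 8: leaf 'G' → count = 3
  pos 10: leaf 'V' → count = 4
  pos 12: leaf 'F' → count = 5
  pos 15: leaf 'W' → count = 6
  pos 17: leaf 'M' → count = 7
  pos 21: leaf 'U' → count = 8
  pos 23: leaf 'H' → count = 9
  pos 27: leaf 'K' → count = 10
Total leaves: 10

Answer: 10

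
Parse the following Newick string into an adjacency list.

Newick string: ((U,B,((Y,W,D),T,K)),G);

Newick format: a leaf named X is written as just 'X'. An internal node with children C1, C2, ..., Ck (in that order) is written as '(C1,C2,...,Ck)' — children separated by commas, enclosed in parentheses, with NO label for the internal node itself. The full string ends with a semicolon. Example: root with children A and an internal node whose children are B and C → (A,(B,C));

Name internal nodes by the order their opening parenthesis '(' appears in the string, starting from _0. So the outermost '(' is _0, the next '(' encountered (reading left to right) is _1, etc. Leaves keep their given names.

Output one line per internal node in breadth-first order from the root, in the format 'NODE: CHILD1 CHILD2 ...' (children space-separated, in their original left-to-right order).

Answer: _0: _1 G
_1: U B _2
_2: _3 T K
_3: Y W D

Derivation:
Input: ((U,B,((Y,W,D),T,K)),G);
Scanning left-to-right, naming '(' by encounter order:
  pos 0: '(' -> open internal node _0 (depth 1)
  pos 1: '(' -> open internal node _1 (depth 2)
  pos 6: '(' -> open internal node _2 (depth 3)
  pos 7: '(' -> open internal node _3 (depth 4)
  pos 13: ')' -> close internal node _3 (now at depth 3)
  pos 18: ')' -> close internal node _2 (now at depth 2)
  pos 19: ')' -> close internal node _1 (now at depth 1)
  pos 22: ')' -> close internal node _0 (now at depth 0)
Total internal nodes: 4
BFS adjacency from root:
  _0: _1 G
  _1: U B _2
  _2: _3 T K
  _3: Y W D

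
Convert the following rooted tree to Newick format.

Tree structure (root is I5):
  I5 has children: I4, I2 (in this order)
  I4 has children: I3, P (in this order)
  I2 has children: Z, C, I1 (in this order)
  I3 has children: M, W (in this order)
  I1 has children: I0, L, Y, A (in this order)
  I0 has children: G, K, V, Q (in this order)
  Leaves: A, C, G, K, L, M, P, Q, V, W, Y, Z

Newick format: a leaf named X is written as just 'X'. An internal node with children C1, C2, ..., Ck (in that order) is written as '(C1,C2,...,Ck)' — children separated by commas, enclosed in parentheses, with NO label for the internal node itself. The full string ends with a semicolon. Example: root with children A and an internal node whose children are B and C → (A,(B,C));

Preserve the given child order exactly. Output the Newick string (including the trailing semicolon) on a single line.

internal I5 with children ['I4', 'I2']
  internal I4 with children ['I3', 'P']
    internal I3 with children ['M', 'W']
      leaf 'M' → 'M'
      leaf 'W' → 'W'
    → '(M,W)'
    leaf 'P' → 'P'
  → '((M,W),P)'
  internal I2 with children ['Z', 'C', 'I1']
    leaf 'Z' → 'Z'
    leaf 'C' → 'C'
    internal I1 with children ['I0', 'L', 'Y', 'A']
      internal I0 with children ['G', 'K', 'V', 'Q']
        leaf 'G' → 'G'
        leaf 'K' → 'K'
        leaf 'V' → 'V'
        leaf 'Q' → 'Q'
      → '(G,K,V,Q)'
      leaf 'L' → 'L'
      leaf 'Y' → 'Y'
      leaf 'A' → 'A'
    → '((G,K,V,Q),L,Y,A)'
  → '(Z,C,((G,K,V,Q),L,Y,A))'
→ '(((M,W),P),(Z,C,((G,K,V,Q),L,Y,A)))'
Final: (((M,W),P),(Z,C,((G,K,V,Q),L,Y,A)));

Answer: (((M,W),P),(Z,C,((G,K,V,Q),L,Y,A)));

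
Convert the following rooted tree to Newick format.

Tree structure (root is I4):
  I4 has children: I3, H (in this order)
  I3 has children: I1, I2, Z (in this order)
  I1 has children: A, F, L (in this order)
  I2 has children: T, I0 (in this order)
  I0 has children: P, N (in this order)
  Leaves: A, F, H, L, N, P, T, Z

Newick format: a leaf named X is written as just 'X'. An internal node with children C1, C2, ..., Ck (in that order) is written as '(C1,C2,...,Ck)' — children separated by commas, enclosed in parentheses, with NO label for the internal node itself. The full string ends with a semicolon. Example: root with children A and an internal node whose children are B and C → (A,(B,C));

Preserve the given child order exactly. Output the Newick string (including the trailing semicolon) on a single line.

Answer: (((A,F,L),(T,(P,N)),Z),H);

Derivation:
internal I4 with children ['I3', 'H']
  internal I3 with children ['I1', 'I2', 'Z']
    internal I1 with children ['A', 'F', 'L']
      leaf 'A' → 'A'
      leaf 'F' → 'F'
      leaf 'L' → 'L'
    → '(A,F,L)'
    internal I2 with children ['T', 'I0']
      leaf 'T' → 'T'
      internal I0 with children ['P', 'N']
        leaf 'P' → 'P'
        leaf 'N' → 'N'
      → '(P,N)'
    → '(T,(P,N))'
    leaf 'Z' → 'Z'
  → '((A,F,L),(T,(P,N)),Z)'
  leaf 'H' → 'H'
→ '(((A,F,L),(T,(P,N)),Z),H)'
Final: (((A,F,L),(T,(P,N)),Z),H);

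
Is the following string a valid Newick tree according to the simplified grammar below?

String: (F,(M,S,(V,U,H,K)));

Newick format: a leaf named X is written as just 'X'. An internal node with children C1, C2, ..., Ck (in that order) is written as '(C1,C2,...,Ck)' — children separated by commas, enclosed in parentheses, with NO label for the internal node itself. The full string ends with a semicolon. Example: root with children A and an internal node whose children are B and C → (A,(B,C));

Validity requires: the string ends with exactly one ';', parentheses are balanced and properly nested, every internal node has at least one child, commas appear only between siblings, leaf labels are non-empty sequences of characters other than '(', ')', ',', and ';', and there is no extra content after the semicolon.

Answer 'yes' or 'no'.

Input: (F,(M,S,(V,U,H,K)));
Paren balance: 3 '(' vs 3 ')' OK
Ends with single ';': True
Full parse: OK
Valid: True

Answer: yes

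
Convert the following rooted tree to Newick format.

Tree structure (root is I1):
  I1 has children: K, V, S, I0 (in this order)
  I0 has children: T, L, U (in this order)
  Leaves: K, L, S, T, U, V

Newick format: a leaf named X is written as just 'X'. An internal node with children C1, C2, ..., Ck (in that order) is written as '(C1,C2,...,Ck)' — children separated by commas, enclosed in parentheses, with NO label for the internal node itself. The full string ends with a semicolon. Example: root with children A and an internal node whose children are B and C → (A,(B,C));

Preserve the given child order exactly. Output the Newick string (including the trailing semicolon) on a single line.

internal I1 with children ['K', 'V', 'S', 'I0']
  leaf 'K' → 'K'
  leaf 'V' → 'V'
  leaf 'S' → 'S'
  internal I0 with children ['T', 'L', 'U']
    leaf 'T' → 'T'
    leaf 'L' → 'L'
    leaf 'U' → 'U'
  → '(T,L,U)'
→ '(K,V,S,(T,L,U))'
Final: (K,V,S,(T,L,U));

Answer: (K,V,S,(T,L,U));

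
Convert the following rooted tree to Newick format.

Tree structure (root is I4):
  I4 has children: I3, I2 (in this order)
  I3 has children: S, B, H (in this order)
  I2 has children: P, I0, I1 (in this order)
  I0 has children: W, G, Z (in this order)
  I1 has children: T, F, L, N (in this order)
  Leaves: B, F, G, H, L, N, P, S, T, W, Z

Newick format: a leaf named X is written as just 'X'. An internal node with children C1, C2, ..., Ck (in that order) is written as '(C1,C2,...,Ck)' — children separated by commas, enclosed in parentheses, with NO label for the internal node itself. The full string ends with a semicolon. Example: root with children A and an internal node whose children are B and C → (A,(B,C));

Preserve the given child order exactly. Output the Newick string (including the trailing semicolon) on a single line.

Answer: ((S,B,H),(P,(W,G,Z),(T,F,L,N)));

Derivation:
internal I4 with children ['I3', 'I2']
  internal I3 with children ['S', 'B', 'H']
    leaf 'S' → 'S'
    leaf 'B' → 'B'
    leaf 'H' → 'H'
  → '(S,B,H)'
  internal I2 with children ['P', 'I0', 'I1']
    leaf 'P' → 'P'
    internal I0 with children ['W', 'G', 'Z']
      leaf 'W' → 'W'
      leaf 'G' → 'G'
      leaf 'Z' → 'Z'
    → '(W,G,Z)'
    internal I1 with children ['T', 'F', 'L', 'N']
      leaf 'T' → 'T'
      leaf 'F' → 'F'
      leaf 'L' → 'L'
      leaf 'N' → 'N'
    → '(T,F,L,N)'
  → '(P,(W,G,Z),(T,F,L,N))'
→ '((S,B,H),(P,(W,G,Z),(T,F,L,N)))'
Final: ((S,B,H),(P,(W,G,Z),(T,F,L,N)));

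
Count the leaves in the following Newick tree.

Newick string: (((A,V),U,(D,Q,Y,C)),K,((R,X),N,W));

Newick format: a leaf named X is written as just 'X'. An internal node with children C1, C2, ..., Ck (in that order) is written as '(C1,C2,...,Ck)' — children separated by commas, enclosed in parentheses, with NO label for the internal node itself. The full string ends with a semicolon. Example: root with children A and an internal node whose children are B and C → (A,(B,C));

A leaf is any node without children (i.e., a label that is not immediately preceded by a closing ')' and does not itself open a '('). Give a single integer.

Newick: (((A,V),U,(D,Q,Y,C)),K,((R,X),N,W));
Scan left-to-right; a leaf is any maximal label run not followed by '(':
  pos 3: leaf 'A' → count = 1
  pos 5: leaf 'V' → count = 2
  pos 8: leaf 'U' → count = 3
  pos 11: leaf 'D' → count = 4
  pos 13: leaf 'Q' → count = 5
  pos 15: leaf 'Y' → count = 6
  pos 17: leaf 'C' → count = 7
  pos 21: leaf 'K' → count = 8
  pos 25: leaf 'R' → count = 9
  pos 27: leaf 'X' → count = 10
  pos 30: leaf 'N' → count = 11
  pos 32: leaf 'W' → count = 12
Total leaves: 12

Answer: 12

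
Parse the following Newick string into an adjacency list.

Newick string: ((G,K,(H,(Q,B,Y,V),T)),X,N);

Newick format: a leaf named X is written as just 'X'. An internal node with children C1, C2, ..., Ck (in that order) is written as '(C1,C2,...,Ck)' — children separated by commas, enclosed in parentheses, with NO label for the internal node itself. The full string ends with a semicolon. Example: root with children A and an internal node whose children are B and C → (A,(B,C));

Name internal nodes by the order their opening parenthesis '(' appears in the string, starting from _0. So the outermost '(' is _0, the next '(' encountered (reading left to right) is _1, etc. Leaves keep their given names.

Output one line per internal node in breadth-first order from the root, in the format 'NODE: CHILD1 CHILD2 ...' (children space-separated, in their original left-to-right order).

Input: ((G,K,(H,(Q,B,Y,V),T)),X,N);
Scanning left-to-right, naming '(' by encounter order:
  pos 0: '(' -> open internal node _0 (depth 1)
  pos 1: '(' -> open internal node _1 (depth 2)
  pos 6: '(' -> open internal node _2 (depth 3)
  pos 9: '(' -> open internal node _3 (depth 4)
  pos 17: ')' -> close internal node _3 (now at depth 3)
  pos 20: ')' -> close internal node _2 (now at depth 2)
  pos 21: ')' -> close internal node _1 (now at depth 1)
  pos 26: ')' -> close internal node _0 (now at depth 0)
Total internal nodes: 4
BFS adjacency from root:
  _0: _1 X N
  _1: G K _2
  _2: H _3 T
  _3: Q B Y V

Answer: _0: _1 X N
_1: G K _2
_2: H _3 T
_3: Q B Y V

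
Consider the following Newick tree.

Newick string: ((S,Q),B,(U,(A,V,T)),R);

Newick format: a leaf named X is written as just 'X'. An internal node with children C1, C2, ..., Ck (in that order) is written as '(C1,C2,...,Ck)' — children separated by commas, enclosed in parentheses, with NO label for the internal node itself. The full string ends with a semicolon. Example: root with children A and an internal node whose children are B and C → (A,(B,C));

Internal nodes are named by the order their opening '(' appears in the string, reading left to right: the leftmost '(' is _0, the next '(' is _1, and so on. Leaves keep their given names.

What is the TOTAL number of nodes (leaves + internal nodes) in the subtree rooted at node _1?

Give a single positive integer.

Answer: 3

Derivation:
Newick: ((S,Q),B,(U,(A,V,T)),R);
Locate _1: it is the '(' at position 1 (the 2nd '(' reading left to right).
Query: subtree rooted at _1
_1: subtree_size = 1 + 2
  S: subtree_size = 1 + 0
  Q: subtree_size = 1 + 0
Total subtree size of _1: 3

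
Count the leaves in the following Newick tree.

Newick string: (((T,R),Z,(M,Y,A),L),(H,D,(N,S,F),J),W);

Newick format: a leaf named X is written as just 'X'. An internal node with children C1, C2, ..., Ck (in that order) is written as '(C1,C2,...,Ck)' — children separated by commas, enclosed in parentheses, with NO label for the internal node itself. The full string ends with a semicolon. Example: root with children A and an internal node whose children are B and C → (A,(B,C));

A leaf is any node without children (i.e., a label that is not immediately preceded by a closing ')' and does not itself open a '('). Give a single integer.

Answer: 14

Derivation:
Newick: (((T,R),Z,(M,Y,A),L),(H,D,(N,S,F),J),W);
Scan left-to-right; a leaf is any maximal label run not followed by '(':
  pos 3: leaf 'T' → count = 1
  pos 5: leaf 'R' → count = 2
  pos 8: leaf 'Z' → count = 3
  pos 11: leaf 'M' → count = 4
  pos 13: leaf 'Y' → count = 5
  pos 15: leaf 'A' → count = 6
  pos 18: leaf 'L' → count = 7
  pos 22: leaf 'H' → count = 8
  pos 24: leaf 'D' → count = 9
  pos 27: leaf 'N' → count = 10
  pos 29: leaf 'S' → count = 11
  pos 31: leaf 'F' → count = 12
  pos 34: leaf 'J' → count = 13
  pos 37: leaf 'W' → count = 14
Total leaves: 14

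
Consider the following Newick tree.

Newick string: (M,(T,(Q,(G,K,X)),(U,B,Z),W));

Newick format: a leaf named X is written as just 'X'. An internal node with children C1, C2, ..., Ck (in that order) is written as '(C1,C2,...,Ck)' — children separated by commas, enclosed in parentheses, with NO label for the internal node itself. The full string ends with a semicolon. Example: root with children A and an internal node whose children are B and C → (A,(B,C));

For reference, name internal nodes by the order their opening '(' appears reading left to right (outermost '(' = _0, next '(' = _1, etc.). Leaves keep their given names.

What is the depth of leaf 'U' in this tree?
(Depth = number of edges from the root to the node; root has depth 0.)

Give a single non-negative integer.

Newick: (M,(T,(Q,(G,K,X)),(U,B,Z),W));
Naming internals by '(' encounter order: outermost '(' = _0, next = _1, ...
Query node: U
Path from root: _0 -> _1 -> _4 -> U
Depth of U: 3 (number of edges from root)

Answer: 3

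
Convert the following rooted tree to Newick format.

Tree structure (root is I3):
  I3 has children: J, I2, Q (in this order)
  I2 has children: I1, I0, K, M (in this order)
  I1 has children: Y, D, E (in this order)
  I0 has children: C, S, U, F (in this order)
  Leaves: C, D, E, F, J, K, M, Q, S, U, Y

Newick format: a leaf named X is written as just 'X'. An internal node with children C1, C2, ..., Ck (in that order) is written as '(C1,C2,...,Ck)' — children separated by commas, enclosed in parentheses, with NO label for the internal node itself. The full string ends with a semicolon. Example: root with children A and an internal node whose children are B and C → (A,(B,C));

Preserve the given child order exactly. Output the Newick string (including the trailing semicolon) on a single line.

internal I3 with children ['J', 'I2', 'Q']
  leaf 'J' → 'J'
  internal I2 with children ['I1', 'I0', 'K', 'M']
    internal I1 with children ['Y', 'D', 'E']
      leaf 'Y' → 'Y'
      leaf 'D' → 'D'
      leaf 'E' → 'E'
    → '(Y,D,E)'
    internal I0 with children ['C', 'S', 'U', 'F']
      leaf 'C' → 'C'
      leaf 'S' → 'S'
      leaf 'U' → 'U'
      leaf 'F' → 'F'
    → '(C,S,U,F)'
    leaf 'K' → 'K'
    leaf 'M' → 'M'
  → '((Y,D,E),(C,S,U,F),K,M)'
  leaf 'Q' → 'Q'
→ '(J,((Y,D,E),(C,S,U,F),K,M),Q)'
Final: (J,((Y,D,E),(C,S,U,F),K,M),Q);

Answer: (J,((Y,D,E),(C,S,U,F),K,M),Q);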